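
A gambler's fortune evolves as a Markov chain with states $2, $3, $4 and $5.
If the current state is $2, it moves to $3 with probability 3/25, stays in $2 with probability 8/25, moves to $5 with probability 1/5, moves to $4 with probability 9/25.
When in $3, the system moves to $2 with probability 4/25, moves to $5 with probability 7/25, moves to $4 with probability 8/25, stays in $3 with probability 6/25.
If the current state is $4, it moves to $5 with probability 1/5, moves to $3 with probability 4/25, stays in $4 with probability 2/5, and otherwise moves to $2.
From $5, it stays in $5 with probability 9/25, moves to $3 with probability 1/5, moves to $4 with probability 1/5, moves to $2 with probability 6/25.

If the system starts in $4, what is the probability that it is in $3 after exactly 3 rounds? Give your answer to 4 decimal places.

0.1736

Propagate the distribution vector 3 rounds from $4.
After 0 rounds: (0.0000, 0.0000, 1.0000, 0.0000)
After 1 round: (0.2400, 0.1600, 0.4000, 0.2000)
After 2 rounds: (0.2464, 0.1712, 0.3376, 0.2448)
After 3 rounds: (0.2460, 0.1736, 0.3275, 0.2529)
P(in $3 after 3 rounds) = 0.1736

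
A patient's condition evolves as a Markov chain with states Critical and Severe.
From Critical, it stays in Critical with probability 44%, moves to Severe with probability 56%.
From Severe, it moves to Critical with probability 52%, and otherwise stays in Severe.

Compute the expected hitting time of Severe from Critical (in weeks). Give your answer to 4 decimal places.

Let t(s) be the expected number of weeks to first reach Severe from state s, with t(Severe) = 0. Conditioning on the first week:
t(Critical) = 1 + 0.44·t(Critical)
Solving: t(Critical) = 1.7857.
Expected weeks from Critical to Severe: 1.7857.

1.7857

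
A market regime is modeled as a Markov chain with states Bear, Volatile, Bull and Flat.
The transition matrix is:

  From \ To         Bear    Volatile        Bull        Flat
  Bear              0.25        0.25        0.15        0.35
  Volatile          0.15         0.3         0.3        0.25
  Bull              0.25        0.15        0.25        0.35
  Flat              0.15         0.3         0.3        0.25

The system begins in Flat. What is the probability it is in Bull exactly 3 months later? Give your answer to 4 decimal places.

0.2576

Propagate the distribution vector 3 months from Flat.
After 0 months: (0.0000, 0.0000, 0.0000, 1.0000)
After 1 month: (0.1500, 0.3000, 0.3000, 0.2500)
After 2 months: (0.1950, 0.2475, 0.2625, 0.2950)
After 3 months: (0.1958, 0.2509, 0.2576, 0.2958)
P(in Bull after 3 months) = 0.2576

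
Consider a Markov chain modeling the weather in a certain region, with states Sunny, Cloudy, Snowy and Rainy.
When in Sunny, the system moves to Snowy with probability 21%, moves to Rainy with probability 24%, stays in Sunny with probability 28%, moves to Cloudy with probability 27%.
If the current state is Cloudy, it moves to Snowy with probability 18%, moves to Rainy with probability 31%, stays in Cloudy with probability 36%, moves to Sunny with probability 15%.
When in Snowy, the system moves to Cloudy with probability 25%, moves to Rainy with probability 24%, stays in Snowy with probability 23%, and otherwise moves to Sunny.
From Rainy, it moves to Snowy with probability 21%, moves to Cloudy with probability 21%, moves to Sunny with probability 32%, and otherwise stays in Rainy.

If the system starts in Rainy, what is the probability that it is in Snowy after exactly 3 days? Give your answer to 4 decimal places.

0.2061

Propagate the distribution vector 3 days from Rainy.
After 0 days: (0.0000, 0.0000, 0.0000, 1.0000)
After 1 day: (0.3200, 0.2100, 0.2100, 0.2600)
After 2 days: (0.2631, 0.2691, 0.2079, 0.2599)
After 3 days: (0.2554, 0.2745, 0.2061, 0.2640)
P(in Snowy after 3 days) = 0.2061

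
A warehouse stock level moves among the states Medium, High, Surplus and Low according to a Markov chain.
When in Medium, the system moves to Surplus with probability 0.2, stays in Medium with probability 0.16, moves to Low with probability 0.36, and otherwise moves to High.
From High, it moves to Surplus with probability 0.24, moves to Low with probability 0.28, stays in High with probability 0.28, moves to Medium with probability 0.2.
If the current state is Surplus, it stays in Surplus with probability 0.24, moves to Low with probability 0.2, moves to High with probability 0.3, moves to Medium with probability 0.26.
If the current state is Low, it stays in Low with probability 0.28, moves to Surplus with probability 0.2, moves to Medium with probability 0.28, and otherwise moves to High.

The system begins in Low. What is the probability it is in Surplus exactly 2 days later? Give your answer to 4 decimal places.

0.2176

Propagate the distribution vector 2 days from Low.
After 0 days: (0.0000, 0.0000, 0.0000, 1.0000)
After 1 day: (0.2800, 0.2400, 0.2000, 0.2800)
After 2 days: (0.2232, 0.2728, 0.2176, 0.2864)
P(in Surplus after 2 days) = 0.2176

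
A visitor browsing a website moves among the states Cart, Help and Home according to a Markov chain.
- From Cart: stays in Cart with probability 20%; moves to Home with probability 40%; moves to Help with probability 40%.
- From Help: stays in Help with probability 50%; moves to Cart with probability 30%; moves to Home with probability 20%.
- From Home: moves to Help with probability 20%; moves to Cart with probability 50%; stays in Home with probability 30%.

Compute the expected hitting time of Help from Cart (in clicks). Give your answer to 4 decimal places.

3.0556

Let t(s) be the expected number of clicks to first reach Help from state s, with t(Help) = 0. Conditioning on the first click:
t(Cart) = 1 + 0.2·t(Cart) + 0.4·t(Home)
t(Home) = 1 + 0.5·t(Cart) + 0.3·t(Home)
Solving: t(Cart) = 3.0556, t(Home) = 3.6111.
Expected clicks from Cart to Help: 3.0556.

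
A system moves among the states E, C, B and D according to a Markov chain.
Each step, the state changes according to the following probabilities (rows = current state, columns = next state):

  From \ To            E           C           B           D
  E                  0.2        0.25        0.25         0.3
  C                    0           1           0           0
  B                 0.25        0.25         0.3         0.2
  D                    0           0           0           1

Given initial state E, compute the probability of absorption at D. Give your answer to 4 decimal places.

Let h(s) be the probability of absorption at D starting from transient state s. Then h(D) = 1 and h(C) = 0. By first-step analysis:
h(E) = 0.2·h(E) + 0.25·0 + 0.25·h(B) + 0.3·1
h(B) = 0.25·h(E) + 0.25·0 + 0.3·h(B) + 0.2·1
Solving: h(E) = 0.5226, h(B) = 0.4724.
Starting from E, the probability is 0.5226.

0.5226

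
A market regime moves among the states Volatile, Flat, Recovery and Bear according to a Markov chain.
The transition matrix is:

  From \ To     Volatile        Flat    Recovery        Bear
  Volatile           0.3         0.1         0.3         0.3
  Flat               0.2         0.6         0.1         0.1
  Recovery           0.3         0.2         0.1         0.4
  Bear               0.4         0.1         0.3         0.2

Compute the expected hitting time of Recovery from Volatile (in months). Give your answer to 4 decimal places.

Let t(s) be the expected number of months to first reach Recovery from state s, with t(Recovery) = 0. Conditioning on the first month:
t(Volatile) = 1 + 0.3·t(Volatile) + 0.1·t(Flat) + 0.3·t(Bear)
t(Flat) = 1 + 0.2·t(Volatile) + 0.6·t(Flat) + 0.1·t(Bear)
t(Bear) = 1 + 0.4·t(Volatile) + 0.1·t(Flat) + 0.2·t(Bear)
Solving: t(Volatile) = 3.8462, t(Flat) = 5.3846, t(Bear) = 3.8462.
Expected months from Volatile to Recovery: 3.8462.

3.8462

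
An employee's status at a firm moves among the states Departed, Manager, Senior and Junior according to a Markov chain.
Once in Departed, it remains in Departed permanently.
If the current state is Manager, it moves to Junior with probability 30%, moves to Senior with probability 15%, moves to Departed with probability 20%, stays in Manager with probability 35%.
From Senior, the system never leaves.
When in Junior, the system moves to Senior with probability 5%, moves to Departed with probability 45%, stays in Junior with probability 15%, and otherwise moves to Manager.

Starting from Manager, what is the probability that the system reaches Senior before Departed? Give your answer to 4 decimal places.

Let h(s) be the probability of absorption at Senior starting from transient state s. Then h(Senior) = 1 and h(Departed) = 0. By first-step analysis:
h(Manager) = 0.2·0 + 0.35·h(Manager) + 0.15·1 + 0.3·h(Junior)
h(Junior) = 0.45·0 + 0.35·h(Manager) + 0.05·1 + 0.15·h(Junior)
Solving: h(Manager) = 0.3184, h(Junior) = 0.1899.
Starting from Manager, the probability is 0.3184.

0.3184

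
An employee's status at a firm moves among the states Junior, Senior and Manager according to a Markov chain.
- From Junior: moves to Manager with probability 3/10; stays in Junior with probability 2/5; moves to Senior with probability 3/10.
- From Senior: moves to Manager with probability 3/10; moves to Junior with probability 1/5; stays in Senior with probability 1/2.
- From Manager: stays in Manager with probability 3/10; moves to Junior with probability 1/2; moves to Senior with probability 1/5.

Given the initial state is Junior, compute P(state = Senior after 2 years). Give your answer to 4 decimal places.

0.3300

Sum over the intermediate state after 1 year:
P = P(Junior→Junior)·P(Junior→Senior) + P(Junior→Senior)·P(Senior→Senior) + P(Junior→Manager)·P(Manager→Senior)
  = 0.4×0.3 + 0.3×0.5 + 0.3×0.2
  = 0.1200 + 0.1500 + 0.0600 = 0.3300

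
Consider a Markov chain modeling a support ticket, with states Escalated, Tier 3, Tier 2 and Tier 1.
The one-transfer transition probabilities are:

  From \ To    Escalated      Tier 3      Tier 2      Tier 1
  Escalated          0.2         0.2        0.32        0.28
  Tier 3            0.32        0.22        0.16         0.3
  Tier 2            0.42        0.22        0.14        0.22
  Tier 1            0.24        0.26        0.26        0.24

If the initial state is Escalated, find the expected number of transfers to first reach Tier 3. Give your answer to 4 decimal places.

Let t(s) be the expected number of transfers to first reach Tier 3 from state s, with t(Tier 3) = 0. Conditioning on the first transfer:
t(Escalated) = 1 + 0.2·t(Escalated) + 0.32·t(Tier 2) + 0.28·t(Tier 1)
t(Tier 2) = 1 + 0.42·t(Escalated) + 0.14·t(Tier 2) + 0.22·t(Tier 1)
t(Tier 1) = 1 + 0.24·t(Escalated) + 0.26·t(Tier 2) + 0.24·t(Tier 1)
Solving: t(Escalated) = 4.5367, t(Tier 2) = 4.4729, t(Tier 1) = 4.2786.
Expected transfers from Escalated to Tier 3: 4.5367.

4.5367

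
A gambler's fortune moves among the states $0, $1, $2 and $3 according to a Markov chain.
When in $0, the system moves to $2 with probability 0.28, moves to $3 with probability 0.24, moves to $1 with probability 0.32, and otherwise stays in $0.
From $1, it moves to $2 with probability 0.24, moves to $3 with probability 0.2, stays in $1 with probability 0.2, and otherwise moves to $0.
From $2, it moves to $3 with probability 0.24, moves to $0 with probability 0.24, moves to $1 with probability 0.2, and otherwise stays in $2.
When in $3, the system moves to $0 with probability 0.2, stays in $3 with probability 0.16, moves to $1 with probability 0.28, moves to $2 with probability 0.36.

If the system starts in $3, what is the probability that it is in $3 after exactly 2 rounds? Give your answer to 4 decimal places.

0.2160

Propagate the distribution vector 2 rounds from $3.
After 0 rounds: (0.0000, 0.0000, 0.0000, 1.0000)
After 1 round: (0.2000, 0.2800, 0.3600, 0.1600)
After 2 rounds: (0.2512, 0.2368, 0.2960, 0.2160)
P(in $3 after 2 rounds) = 0.2160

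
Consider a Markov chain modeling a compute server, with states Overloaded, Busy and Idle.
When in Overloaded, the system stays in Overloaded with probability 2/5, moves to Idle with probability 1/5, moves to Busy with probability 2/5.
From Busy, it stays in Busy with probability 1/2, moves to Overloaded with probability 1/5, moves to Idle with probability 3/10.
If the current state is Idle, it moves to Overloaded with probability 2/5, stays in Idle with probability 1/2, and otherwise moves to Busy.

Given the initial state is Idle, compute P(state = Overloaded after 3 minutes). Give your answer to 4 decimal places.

0.3480

Propagate the distribution vector 3 minutes from Idle.
After 0 minutes: (0.0000, 0.0000, 1.0000)
After 1 minute: (0.4000, 0.1000, 0.5000)
After 2 minutes: (0.3800, 0.2600, 0.3600)
After 3 minutes: (0.3480, 0.3180, 0.3340)
P(in Overloaded after 3 minutes) = 0.3480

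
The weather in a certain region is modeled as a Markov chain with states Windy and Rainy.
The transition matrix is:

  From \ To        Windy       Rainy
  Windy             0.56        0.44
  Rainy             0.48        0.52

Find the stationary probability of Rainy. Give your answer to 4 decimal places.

Let the stationary distribution be π with π = πP and π_1 + π_2 = 1.
π_1 = 0.56·π_1 + 0.48·π_2
Solving with the normalization constraint gives π = (0.5217, 0.4783).
So the stationary probability of Rainy is 0.4783.

0.4783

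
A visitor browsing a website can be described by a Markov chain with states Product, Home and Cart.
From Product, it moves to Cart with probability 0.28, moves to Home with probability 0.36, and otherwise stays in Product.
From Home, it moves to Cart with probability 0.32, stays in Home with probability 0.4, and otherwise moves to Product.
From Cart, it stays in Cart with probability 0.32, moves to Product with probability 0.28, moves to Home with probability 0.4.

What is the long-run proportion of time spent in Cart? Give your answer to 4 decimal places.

Let the stationary distribution be π with π = πP and π_1 + π_2 + π_3 = 1.
π_1 = 0.36·π_1 + 0.28·π_2 + 0.28·π_3
π_2 = 0.36·π_1 + 0.4·π_2 + 0.4·π_3
Solving with the normalization constraint gives π = (0.3043, 0.3878, 0.3078).
So the stationary probability of Cart is 0.3078.

0.3078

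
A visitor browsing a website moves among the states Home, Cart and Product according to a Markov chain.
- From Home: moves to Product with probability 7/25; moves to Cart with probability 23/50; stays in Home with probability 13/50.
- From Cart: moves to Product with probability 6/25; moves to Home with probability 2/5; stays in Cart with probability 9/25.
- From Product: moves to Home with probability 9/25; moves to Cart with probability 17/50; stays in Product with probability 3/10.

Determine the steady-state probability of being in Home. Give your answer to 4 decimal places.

Let the stationary distribution be π with π = πP and π_1 + π_2 + π_3 = 1.
π_1 = 0.26·π_1 + 0.4·π_2 + 0.36·π_3
π_2 = 0.46·π_1 + 0.36·π_2 + 0.34·π_3
Solving with the normalization constraint gives π = (0.3414, 0.3887, 0.2698).
So the stationary probability of Home is 0.3414.

0.3414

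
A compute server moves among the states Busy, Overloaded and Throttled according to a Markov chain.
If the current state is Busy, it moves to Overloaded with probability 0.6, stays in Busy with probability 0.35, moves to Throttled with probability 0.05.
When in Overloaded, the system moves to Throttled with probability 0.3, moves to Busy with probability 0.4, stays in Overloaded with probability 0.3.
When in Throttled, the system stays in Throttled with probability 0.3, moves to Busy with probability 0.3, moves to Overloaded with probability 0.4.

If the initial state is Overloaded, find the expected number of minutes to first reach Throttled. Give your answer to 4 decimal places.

4.8837

Let t(s) be the expected number of minutes to first reach Throttled from state s, with t(Throttled) = 0. Conditioning on the first minute:
t(Busy) = 1 + 0.35·t(Busy) + 0.6·t(Overloaded)
t(Overloaded) = 1 + 0.4·t(Busy) + 0.3·t(Overloaded)
Solving: t(Busy) = 6.0465, t(Overloaded) = 4.8837.
Expected minutes from Overloaded to Throttled: 4.8837.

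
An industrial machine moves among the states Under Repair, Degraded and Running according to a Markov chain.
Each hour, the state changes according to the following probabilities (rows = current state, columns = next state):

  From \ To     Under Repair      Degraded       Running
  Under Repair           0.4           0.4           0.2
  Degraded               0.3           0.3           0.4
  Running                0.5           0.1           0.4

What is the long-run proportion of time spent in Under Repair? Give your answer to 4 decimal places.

0.4043

Let the stationary distribution be π with π = πP and π_1 + π_2 + π_3 = 1.
π_1 = 0.4·π_1 + 0.3·π_2 + 0.5·π_3
π_2 = 0.4·π_1 + 0.3·π_2 + 0.1·π_3
Solving with the normalization constraint gives π = (0.4043, 0.2766, 0.3191).
So the stationary probability of Under Repair is 0.4043.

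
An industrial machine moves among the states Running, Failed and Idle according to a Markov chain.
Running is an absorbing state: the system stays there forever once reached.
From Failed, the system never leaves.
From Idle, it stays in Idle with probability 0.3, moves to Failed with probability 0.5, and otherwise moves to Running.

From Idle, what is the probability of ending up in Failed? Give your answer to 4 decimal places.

0.7143

Let h(s) be the probability of absorption at Failed starting from transient state s. Then h(Failed) = 1 and h(Running) = 0. By first-step analysis:
h(Idle) = 0.2·0 + 0.5·1 + 0.3·h(Idle)
Solving: h(Idle) = 0.7143.
Starting from Idle, the probability is 0.7143.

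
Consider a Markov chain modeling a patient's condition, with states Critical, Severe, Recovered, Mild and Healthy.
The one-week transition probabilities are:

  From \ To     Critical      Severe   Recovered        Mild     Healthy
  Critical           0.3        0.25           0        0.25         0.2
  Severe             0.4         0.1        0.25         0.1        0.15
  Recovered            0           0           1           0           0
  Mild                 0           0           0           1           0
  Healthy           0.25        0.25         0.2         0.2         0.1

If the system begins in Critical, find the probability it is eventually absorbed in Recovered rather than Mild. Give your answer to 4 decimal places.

Let h(s) be the probability of absorption at Recovered starting from transient state s. Then h(Recovered) = 1 and h(Mild) = 0. By first-step analysis:
h(Critical) = 0.3·h(Critical) + 0.25·h(Severe) + 0.25·0 + 0.2·h(Healthy)
h(Severe) = 0.4·h(Critical) + 0.1·h(Severe) + 0.25·1 + 0.1·0 + 0.15·h(Healthy)
h(Healthy) = 0.25·h(Critical) + 0.25·h(Severe) + 0.2·1 + 0.2·0 + 0.1·h(Healthy)
Solving: h(Critical) = 0.2982, h(Severe) = 0.4836, h(Healthy) = 0.4394.
Starting from Critical, the probability is 0.2982.

0.2982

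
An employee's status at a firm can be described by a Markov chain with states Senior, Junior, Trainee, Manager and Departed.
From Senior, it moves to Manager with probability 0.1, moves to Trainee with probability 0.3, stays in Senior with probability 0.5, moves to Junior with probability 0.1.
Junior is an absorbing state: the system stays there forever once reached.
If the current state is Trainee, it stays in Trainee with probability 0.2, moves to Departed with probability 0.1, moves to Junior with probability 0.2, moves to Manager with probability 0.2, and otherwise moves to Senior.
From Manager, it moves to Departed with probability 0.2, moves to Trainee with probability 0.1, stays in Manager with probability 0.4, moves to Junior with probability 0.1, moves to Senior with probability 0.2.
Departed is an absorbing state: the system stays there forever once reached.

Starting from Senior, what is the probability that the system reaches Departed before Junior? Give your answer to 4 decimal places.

0.3241

Let h(s) be the probability of absorption at Departed starting from transient state s. Then h(Departed) = 1 and h(Junior) = 0. By first-step analysis:
h(Senior) = 0.5·h(Senior) + 0.1·0 + 0.3·h(Trainee) + 0.1·h(Manager)
h(Trainee) = 0.3·h(Senior) + 0.2·0 + 0.2·h(Trainee) + 0.2·h(Manager) + 0.1·1
h(Manager) = 0.2·h(Senior) + 0.1·0 + 0.1·h(Trainee) + 0.4·h(Manager) + 0.2·1
Solving: h(Senior) = 0.3241, h(Trainee) = 0.3724, h(Manager) = 0.5034.
Starting from Senior, the probability is 0.3241.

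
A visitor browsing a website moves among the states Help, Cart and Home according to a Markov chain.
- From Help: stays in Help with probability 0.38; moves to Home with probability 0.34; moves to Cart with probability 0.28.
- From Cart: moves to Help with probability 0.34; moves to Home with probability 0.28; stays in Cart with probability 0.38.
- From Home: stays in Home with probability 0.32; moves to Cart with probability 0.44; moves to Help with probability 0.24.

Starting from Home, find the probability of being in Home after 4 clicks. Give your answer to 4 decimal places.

0.3118

Propagate the distribution vector 4 clicks from Home.
After 0 clicks: (0.0000, 0.0000, 1.0000)
After 1 click: (0.2400, 0.4400, 0.3200)
After 2 clicks: (0.3176, 0.3752, 0.3072)
After 3 clicks: (0.3220, 0.3667, 0.3113)
After 4 clicks: (0.3217, 0.3665, 0.3118)
P(in Home after 4 clicks) = 0.3118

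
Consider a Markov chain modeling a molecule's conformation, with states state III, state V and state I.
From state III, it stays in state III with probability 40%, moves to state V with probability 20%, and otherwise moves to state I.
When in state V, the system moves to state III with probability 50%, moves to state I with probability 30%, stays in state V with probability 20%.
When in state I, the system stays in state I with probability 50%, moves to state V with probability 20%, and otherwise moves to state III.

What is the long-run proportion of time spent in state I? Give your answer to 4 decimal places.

0.4222

Let the stationary distribution be π with π = πP and π_1 + π_2 + π_3 = 1.
π_1 = 0.4·π_1 + 0.5·π_2 + 0.3·π_3
π_2 = 0.2·π_1 + 0.2·π_2 + 0.2·π_3
Solving with the normalization constraint gives π = (0.3778, 0.2000, 0.4222).
So the stationary probability of state I is 0.4222.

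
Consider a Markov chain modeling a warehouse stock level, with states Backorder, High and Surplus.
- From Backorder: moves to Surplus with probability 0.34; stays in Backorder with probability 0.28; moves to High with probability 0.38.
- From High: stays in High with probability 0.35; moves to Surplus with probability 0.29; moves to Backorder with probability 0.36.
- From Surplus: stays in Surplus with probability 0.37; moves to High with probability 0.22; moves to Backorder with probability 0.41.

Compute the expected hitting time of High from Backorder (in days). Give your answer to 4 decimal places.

3.0872

Let t(s) be the expected number of days to first reach High from state s, with t(High) = 0. Conditioning on the first day:
t(Backorder) = 1 + 0.28·t(Backorder) + 0.34·t(Surplus)
t(Surplus) = 1 + 0.41·t(Backorder) + 0.37·t(Surplus)
Solving: t(Backorder) = 3.0872, t(Surplus) = 3.5964.
Expected days from Backorder to High: 3.0872.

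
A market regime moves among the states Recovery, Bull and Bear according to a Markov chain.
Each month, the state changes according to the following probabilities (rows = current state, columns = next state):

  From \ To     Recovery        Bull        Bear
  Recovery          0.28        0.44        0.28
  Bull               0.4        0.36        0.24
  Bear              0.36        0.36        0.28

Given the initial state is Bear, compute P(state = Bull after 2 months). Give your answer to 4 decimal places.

0.3888

Sum over the intermediate state after 1 month:
P = P(Bear→Recovery)·P(Recovery→Bull) + P(Bear→Bull)·P(Bull→Bull) + P(Bear→Bear)·P(Bear→Bull)
  = 0.36×0.44 + 0.36×0.36 + 0.28×0.36
  = 0.1584 + 0.1296 + 0.1008 = 0.3888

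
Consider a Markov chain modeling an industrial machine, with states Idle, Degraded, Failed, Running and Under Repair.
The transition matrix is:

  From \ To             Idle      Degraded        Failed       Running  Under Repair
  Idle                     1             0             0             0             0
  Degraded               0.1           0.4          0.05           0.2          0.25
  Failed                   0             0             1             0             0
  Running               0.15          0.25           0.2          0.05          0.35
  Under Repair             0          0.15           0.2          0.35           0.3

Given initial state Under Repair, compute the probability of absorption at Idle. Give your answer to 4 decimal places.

0.2652

Let h(s) be the probability of absorption at Idle starting from transient state s. Then h(Idle) = 1 and h(Failed) = 0. By first-step analysis:
h(Degraded) = 0.1·1 + 0.4·h(Degraded) + 0.05·0 + 0.2·h(Running) + 0.25·h(Under Repair)
h(Running) = 0.15·1 + 0.25·h(Degraded) + 0.2·0 + 0.05·h(Running) + 0.35·h(Under Repair)
h(Under Repair) = 0.15·h(Degraded) + 0.2·0 + 0.35·h(Running) + 0.3·h(Under Repair)
Solving: h(Degraded) = 0.3972, h(Running) = 0.3601, h(Under Repair) = 0.2652.
Starting from Under Repair, the probability is 0.2652.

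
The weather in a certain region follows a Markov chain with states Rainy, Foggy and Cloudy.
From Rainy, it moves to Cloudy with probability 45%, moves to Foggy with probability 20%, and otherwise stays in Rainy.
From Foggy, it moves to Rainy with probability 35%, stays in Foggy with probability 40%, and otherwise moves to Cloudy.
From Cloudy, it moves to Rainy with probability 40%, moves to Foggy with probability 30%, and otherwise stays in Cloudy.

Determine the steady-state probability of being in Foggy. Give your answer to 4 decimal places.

Let the stationary distribution be π with π = πP and π_1 + π_2 + π_3 = 1.
π_1 = 0.35·π_1 + 0.35·π_2 + 0.4·π_3
π_2 = 0.2·π_1 + 0.4·π_2 + 0.3·π_3
Solving with the normalization constraint gives π = (0.3670, 0.2926, 0.3404).
So the stationary probability of Foggy is 0.2926.

0.2926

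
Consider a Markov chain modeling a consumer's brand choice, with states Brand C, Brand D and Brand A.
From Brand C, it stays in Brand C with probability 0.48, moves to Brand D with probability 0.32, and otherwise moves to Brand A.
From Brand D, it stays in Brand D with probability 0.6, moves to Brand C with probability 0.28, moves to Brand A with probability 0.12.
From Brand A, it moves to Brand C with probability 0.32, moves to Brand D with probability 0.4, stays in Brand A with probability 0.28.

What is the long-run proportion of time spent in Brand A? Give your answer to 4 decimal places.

0.1770

Let the stationary distribution be π with π = πP and π_1 + π_2 + π_3 = 1.
π_1 = 0.48·π_1 + 0.28·π_2 + 0.32·π_3
π_2 = 0.32·π_1 + 0.6·π_2 + 0.4·π_3
Solving with the normalization constraint gives π = (0.3589, 0.4641, 0.1770).
So the stationary probability of Brand A is 0.1770.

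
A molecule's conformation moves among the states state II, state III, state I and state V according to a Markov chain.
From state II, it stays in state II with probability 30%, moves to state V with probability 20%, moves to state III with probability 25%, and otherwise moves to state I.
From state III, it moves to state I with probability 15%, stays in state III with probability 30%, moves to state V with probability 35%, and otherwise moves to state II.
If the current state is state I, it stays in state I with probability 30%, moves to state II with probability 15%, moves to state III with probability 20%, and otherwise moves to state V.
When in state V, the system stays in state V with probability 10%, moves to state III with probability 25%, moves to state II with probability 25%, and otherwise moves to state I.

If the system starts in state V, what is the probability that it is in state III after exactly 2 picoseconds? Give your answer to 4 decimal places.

Propagate the distribution vector 2 picoseconds from state V.
After 0 picoseconds: (0.0000, 0.0000, 0.0000, 1.0000)
After 1 picosecond: (0.2500, 0.2500, 0.4000, 0.1000)
After 2 picoseconds: (0.2100, 0.2425, 0.2600, 0.2875)
P(in state III after 2 picoseconds) = 0.2425

0.2425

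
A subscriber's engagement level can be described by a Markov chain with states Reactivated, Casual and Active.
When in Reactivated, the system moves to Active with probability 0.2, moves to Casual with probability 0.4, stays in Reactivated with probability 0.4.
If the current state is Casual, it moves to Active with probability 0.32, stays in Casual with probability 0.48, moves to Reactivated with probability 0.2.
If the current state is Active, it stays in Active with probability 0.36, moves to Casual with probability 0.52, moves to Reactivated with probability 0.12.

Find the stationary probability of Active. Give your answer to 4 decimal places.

0.3059

Let the stationary distribution be π with π = πP and π_1 + π_2 + π_3 = 1.
π_1 = 0.4·π_1 + 0.2·π_2 + 0.12·π_3
π_2 = 0.4·π_1 + 0.48·π_2 + 0.52·π_3
Solving with the normalization constraint gives π = (0.2194, 0.4747, 0.3059).
So the stationary probability of Active is 0.3059.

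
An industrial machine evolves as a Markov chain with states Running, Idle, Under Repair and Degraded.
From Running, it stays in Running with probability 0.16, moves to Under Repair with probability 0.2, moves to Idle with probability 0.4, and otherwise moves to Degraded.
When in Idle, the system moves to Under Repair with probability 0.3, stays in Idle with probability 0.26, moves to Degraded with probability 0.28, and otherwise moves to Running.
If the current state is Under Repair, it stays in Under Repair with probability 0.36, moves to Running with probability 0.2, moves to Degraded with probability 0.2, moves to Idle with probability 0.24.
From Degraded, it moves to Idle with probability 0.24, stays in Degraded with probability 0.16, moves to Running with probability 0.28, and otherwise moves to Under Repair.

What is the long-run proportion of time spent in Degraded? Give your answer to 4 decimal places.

Let the stationary distribution be π with π = πP and π_1 + π_2 + π_3 + π_4 = 1.
π_1 = 0.16·π_1 + 0.16·π_2 + 0.2·π_3 + 0.28·π_4
π_2 = 0.4·π_1 + 0.26·π_2 + 0.24·π_3 + 0.24·π_4
π_3 = 0.2·π_1 + 0.3·π_2 + 0.36·π_3 + 0.32·π_4
Solving with the normalization constraint gives π = (0.1987, 0.2773, 0.3027, 0.2213).
So the stationary probability of Degraded is 0.2213.

0.2213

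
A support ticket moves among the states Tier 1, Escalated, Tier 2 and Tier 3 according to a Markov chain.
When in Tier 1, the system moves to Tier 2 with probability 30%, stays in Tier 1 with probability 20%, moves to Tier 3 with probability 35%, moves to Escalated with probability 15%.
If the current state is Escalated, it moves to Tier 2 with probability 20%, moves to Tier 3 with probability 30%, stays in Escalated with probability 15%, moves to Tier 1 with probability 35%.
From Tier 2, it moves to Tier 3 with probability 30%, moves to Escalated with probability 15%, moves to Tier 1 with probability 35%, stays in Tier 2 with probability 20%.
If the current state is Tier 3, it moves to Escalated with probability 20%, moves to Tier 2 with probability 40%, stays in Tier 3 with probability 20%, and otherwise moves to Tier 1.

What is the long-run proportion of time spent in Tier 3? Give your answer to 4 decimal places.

Let the stationary distribution be π with π = πP and π_1 + π_2 + π_3 + π_4 = 1.
π_1 = 0.2·π_1 + 0.35·π_2 + 0.35·π_3 + 0.2·π_4
π_2 = 0.15·π_1 + 0.15·π_2 + 0.15·π_3 + 0.2·π_4
π_3 = 0.3·π_1 + 0.2·π_2 + 0.2·π_3 + 0.4·π_4
Solving with the normalization constraint gives π = (0.2672, 0.1642, 0.2837, 0.2849).
So the stationary probability of Tier 3 is 0.2849.

0.2849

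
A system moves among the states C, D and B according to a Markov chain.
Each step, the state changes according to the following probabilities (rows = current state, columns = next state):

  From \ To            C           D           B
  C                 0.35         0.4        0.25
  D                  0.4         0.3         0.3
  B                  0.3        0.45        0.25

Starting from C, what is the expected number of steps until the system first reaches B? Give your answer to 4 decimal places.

Let t(s) be the expected number of steps to first reach B from state s, with t(B) = 0. Conditioning on the first step:
t(C) = 1 + 0.35·t(C) + 0.4·t(D)
t(D) = 1 + 0.4·t(C) + 0.3·t(D)
Solving: t(C) = 3.7288, t(D) = 3.5593.
Expected steps from C to B: 3.7288.

3.7288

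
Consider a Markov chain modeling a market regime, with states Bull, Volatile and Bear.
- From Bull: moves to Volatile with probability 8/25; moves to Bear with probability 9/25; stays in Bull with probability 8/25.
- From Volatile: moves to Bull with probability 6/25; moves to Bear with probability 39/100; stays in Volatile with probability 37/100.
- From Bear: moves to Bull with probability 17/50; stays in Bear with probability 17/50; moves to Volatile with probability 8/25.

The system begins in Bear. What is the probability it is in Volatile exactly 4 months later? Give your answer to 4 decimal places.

Propagate the distribution vector 4 months from Bear.
After 0 months: (0.0000, 0.0000, 1.0000)
After 1 month: (0.3400, 0.3200, 0.3400)
After 2 months: (0.3012, 0.3360, 0.3628)
After 3 months: (0.3004, 0.3368, 0.3628)
After 4 months: (0.3003, 0.3368, 0.3628)
P(in Volatile after 4 months) = 0.3368

0.3368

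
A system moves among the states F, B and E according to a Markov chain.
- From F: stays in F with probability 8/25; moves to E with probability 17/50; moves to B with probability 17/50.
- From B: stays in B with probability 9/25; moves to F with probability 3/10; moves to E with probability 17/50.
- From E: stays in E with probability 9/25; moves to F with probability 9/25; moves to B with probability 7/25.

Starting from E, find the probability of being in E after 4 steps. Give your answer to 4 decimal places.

Propagate the distribution vector 4 steps from E.
After 0 steps: (0.0000, 0.0000, 1.0000)
After 1 step: (0.3600, 0.2800, 0.3600)
After 2 steps: (0.3288, 0.3240, 0.3472)
After 3 steps: (0.3274, 0.3256, 0.3469)
After 4 steps: (0.3274, 0.3257, 0.3469)
P(in E after 4 steps) = 0.3469

0.3469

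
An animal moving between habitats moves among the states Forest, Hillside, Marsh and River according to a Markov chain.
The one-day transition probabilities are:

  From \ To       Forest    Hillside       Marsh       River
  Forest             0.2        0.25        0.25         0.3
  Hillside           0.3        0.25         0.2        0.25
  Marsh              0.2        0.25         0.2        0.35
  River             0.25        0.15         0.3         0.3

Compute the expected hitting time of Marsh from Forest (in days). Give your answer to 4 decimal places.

3.9465

Let t(s) be the expected number of days to first reach Marsh from state s, with t(Marsh) = 0. Conditioning on the first day:
t(Forest) = 1 + 0.2·t(Forest) + 0.25·t(Hillside) + 0.3·t(River)
t(Hillside) = 1 + 0.3·t(Forest) + 0.25·t(Hillside) + 0.25·t(River)
t(River) = 1 + 0.25·t(Forest) + 0.15·t(Hillside) + 0.3·t(River)
Solving: t(Forest) = 3.9465, t(Hillside) = 4.1547, t(River) = 3.7283.
Expected days from Forest to Marsh: 3.9465.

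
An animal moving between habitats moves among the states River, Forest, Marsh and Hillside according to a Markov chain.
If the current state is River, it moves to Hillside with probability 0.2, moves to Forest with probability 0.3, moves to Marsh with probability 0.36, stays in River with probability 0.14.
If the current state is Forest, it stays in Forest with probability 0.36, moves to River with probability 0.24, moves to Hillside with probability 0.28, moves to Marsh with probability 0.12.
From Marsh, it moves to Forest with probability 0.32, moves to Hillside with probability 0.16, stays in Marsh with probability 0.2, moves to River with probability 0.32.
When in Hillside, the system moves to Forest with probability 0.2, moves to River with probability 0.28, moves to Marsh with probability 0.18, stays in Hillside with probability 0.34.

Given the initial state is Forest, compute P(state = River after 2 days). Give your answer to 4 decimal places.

Propagate the distribution vector 2 days from Forest.
After 0 days: (0.0000, 1.0000, 0.0000, 0.0000)
After 1 day: (0.2400, 0.3600, 0.1200, 0.2800)
After 2 days: (0.2368, 0.2960, 0.2040, 0.2632)
P(in River after 2 days) = 0.2368

0.2368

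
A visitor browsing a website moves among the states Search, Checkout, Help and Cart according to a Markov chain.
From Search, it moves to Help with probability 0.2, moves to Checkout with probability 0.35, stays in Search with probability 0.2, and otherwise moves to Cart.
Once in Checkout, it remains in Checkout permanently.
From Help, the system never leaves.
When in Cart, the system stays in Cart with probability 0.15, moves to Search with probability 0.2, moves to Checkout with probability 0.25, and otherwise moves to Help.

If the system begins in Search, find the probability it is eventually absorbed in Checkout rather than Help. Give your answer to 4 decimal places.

Let h(s) be the probability of absorption at Checkout starting from transient state s. Then h(Checkout) = 1 and h(Help) = 0. By first-step analysis:
h(Search) = 0.2·h(Search) + 0.35·1 + 0.2·0 + 0.25·h(Cart)
h(Cart) = 0.2·h(Search) + 0.25·1 + 0.4·0 + 0.15·h(Cart)
Solving: h(Search) = 0.5714, h(Cart) = 0.4286.
Starting from Search, the probability is 0.5714.

0.5714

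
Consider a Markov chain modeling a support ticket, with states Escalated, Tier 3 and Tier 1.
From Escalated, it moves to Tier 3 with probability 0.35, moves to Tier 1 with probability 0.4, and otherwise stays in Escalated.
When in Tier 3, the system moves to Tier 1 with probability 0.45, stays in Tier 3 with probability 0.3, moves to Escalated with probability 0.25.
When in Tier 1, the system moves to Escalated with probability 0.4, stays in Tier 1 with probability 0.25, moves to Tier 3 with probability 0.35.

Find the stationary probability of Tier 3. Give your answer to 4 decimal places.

Let the stationary distribution be π with π = πP and π_1 + π_2 + π_3 = 1.
π_1 = 0.25·π_1 + 0.25·π_2 + 0.4·π_3
π_2 = 0.35·π_1 + 0.3·π_2 + 0.35·π_3
Solving with the normalization constraint gives π = (0.3043, 0.3333, 0.3623).
So the stationary probability of Tier 3 is 0.3333.

0.3333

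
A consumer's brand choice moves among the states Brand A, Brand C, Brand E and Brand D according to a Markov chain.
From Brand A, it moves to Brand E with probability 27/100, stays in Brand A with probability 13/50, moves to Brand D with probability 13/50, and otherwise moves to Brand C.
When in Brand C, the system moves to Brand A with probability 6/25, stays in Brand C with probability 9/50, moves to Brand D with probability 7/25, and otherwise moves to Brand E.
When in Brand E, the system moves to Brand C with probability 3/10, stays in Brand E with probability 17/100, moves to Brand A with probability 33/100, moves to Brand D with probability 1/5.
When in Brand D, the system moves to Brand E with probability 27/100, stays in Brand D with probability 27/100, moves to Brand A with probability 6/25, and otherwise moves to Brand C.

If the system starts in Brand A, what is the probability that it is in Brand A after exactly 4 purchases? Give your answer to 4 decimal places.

Propagate the distribution vector 4 purchases from Brand A.
After 0 purchases: (1.0000, 0.0000, 0.0000, 0.0000)
After 1 purchase: (0.2600, 0.2100, 0.2700, 0.2600)
After 2 purchases: (0.2695, 0.2306, 0.2493, 0.2506)
After 3 purchases: (0.2678, 0.2280, 0.2520, 0.2522)
After 4 purchases: (0.2680, 0.2284, 0.2516, 0.2520)
P(in Brand A after 4 purchases) = 0.2680

0.2680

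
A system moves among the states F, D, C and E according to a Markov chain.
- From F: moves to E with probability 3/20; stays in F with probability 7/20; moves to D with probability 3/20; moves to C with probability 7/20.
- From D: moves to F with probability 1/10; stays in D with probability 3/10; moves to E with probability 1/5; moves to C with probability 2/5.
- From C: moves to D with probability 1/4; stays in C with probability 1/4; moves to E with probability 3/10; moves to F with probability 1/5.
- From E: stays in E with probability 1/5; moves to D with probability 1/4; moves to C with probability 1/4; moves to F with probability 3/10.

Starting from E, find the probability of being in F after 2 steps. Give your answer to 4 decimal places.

Propagate the distribution vector 2 steps from E.
After 0 steps: (0.0000, 0.0000, 0.0000, 1.0000)
After 1 step: (0.3000, 0.2500, 0.2500, 0.2000)
After 2 steps: (0.2400, 0.2325, 0.3175, 0.2100)
P(in F after 2 steps) = 0.2400

0.2400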